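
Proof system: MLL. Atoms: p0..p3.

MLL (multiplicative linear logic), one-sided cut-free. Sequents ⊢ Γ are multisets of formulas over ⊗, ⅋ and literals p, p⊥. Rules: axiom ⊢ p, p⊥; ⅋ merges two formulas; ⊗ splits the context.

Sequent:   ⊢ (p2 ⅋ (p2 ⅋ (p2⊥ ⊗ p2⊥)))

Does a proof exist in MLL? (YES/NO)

Proof tree:
[⅋]  ⊢ (p2 ⅋ (p2 ⅋ (p2⊥ ⊗ p2⊥)))
  [⅋]  ⊢ p2, (p2 ⅋ (p2⊥ ⊗ p2⊥))
    [⊗]  ⊢ p2, p2, (p2⊥ ⊗ p2⊥)
      [Ax]  ⊢ p2, p2⊥
      [Ax]  ⊢ p2, p2⊥

Result: YES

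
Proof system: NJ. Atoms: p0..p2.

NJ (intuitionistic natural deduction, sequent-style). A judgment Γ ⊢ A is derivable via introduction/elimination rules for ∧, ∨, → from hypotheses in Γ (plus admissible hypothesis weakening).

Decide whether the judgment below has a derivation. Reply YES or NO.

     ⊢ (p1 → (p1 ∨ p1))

Derivation (root first):
[→I]  ⊢ (p1 → (p1 ∨ p1))
  [∨I₂] p1 ⊢ (p1 ∨ p1)
    [Ax] p1 ⊢ p1

Result: YES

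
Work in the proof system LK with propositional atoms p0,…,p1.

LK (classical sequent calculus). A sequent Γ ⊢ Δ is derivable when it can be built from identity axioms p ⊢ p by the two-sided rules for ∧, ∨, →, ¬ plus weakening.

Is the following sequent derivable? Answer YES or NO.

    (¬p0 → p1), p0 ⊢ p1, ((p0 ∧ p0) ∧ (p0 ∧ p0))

Derivation (root first):
[∧R] (¬p0 → p1), p0 ⊢ p1, ((p0 ∧ p0) ∧ (p0 ∧ p0))
  [∧R] p0 ⊢ (p0 ∧ p0)
    [Ax] p0 ⊢ p0
    [Ax] p0 ⊢ p0
  [→L] (¬p0 → p1) ⊢ p1, (p0 ∧ p0)
    [¬R]  ⊢ (p0 ∧ p0), ¬p0
      [∧R] p0 ⊢ (p0 ∧ p0)
        [Ax] p0 ⊢ p0
        [Ax] p0 ⊢ p0
    [Ax] p1 ⊢ p1

Result: YES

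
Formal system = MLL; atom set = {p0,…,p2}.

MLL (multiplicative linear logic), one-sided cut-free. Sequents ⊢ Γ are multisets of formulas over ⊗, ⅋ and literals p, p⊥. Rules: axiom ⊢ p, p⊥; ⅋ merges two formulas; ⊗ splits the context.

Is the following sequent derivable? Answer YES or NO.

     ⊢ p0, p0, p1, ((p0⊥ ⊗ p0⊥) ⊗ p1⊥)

Derivation (root first):
[⊗]  ⊢ p0, p0, p1, ((p0⊥ ⊗ p0⊥) ⊗ p1⊥)
  [⊗]  ⊢ p0, p0, (p0⊥ ⊗ p0⊥)
    [Ax]  ⊢ p0, p0⊥
    [Ax]  ⊢ p0, p0⊥
  [Ax]  ⊢ p1, p1⊥

Result: YES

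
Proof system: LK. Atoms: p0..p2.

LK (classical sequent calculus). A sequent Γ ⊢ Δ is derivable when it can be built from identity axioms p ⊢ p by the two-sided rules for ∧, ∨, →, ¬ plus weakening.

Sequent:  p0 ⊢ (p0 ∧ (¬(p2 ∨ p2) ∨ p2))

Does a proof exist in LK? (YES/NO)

Derivation trace:
[∧R] p0 ⊢ (p0 ∧ (¬(p2 ∨ p2) ∨ p2))
  [Ax] p0 ⊢ p0
  [∨R]  ⊢ (¬(p2 ∨ p2) ∨ p2)
    [¬R]  ⊢ p2, ¬(p2 ∨ p2)
      [∨L] (p2 ∨ p2) ⊢ p2
        [Ax] p2 ⊢ p2
        [Ax] p2 ⊢ p2

Result: YES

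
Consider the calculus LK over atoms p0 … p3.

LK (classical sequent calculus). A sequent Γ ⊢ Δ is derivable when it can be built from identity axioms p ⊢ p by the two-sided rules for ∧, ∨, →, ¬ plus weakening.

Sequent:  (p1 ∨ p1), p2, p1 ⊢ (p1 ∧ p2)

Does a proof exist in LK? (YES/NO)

Derivation (root first):
[WL] (p1 ∨ p1), p2, p1 ⊢ (p1 ∧ p2)
  [∧R] (p1 ∨ p1), p2 ⊢ (p1 ∧ p2)
    [∨L] (p1 ∨ p1) ⊢ p1
      [Ax] p1 ⊢ p1
      [Ax] p1 ⊢ p1
    [Ax] p2 ⊢ p2

Result: YES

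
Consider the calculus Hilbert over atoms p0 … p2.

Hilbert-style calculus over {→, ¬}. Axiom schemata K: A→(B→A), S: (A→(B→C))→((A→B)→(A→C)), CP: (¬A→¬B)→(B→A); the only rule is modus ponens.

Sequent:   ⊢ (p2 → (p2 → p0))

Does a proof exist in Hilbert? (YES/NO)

Enumerate valuations to refute Γ ⊢ Δ:
  v=000: Γ:[] Δ:[(p2 → (p2 → p0))=T] refutes=False
  v=001: Γ:[] Δ:[(p2 → (p2 → p0))=F] refutes=True  ← countermodel

Result: NO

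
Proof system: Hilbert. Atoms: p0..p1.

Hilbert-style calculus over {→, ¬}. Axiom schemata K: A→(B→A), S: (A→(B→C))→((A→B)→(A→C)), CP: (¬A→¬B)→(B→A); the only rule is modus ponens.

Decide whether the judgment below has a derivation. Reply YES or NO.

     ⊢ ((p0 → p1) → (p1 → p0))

Enumerate valuations to refute Γ ⊢ Δ:
  v=00: Γ:[] Δ:[((p0 → p1) → (p1 → p0))=T] refutes=False
  v=01: Γ:[] Δ:[((p0 → p1) → (p1 → p0))=F] refutes=True  ← countermodel

Result: NO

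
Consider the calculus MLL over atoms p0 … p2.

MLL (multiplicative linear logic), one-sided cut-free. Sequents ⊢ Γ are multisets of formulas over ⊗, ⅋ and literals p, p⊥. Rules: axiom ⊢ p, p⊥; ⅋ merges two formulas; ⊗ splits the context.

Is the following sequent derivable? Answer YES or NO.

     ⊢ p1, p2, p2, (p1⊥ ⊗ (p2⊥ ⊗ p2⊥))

Derivation (root first):
[⊗]  ⊢ p1, p2, p2, (p1⊥ ⊗ (p2⊥ ⊗ p2⊥))
  [Ax]  ⊢ p1, p1⊥
  [⊗]  ⊢ p2, p2, (p2⊥ ⊗ p2⊥)
    [Ax]  ⊢ p2, p2⊥
    [Ax]  ⊢ p2, p2⊥

Result: YES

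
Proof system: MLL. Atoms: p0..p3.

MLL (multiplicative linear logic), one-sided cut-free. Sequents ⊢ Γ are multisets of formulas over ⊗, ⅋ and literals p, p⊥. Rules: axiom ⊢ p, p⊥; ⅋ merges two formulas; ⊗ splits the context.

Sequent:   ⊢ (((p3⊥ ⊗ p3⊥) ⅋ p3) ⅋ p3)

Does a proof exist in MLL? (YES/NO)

Derivation (root first):
[⅋]  ⊢ (((p3⊥ ⊗ p3⊥) ⅋ p3) ⅋ p3)
  [⅋]  ⊢ p3, ((p3⊥ ⊗ p3⊥) ⅋ p3)
    [⊗]  ⊢ p3, p3, (p3⊥ ⊗ p3⊥)
      [Ax]  ⊢ p3, p3⊥
      [Ax]  ⊢ p3, p3⊥

Result: YES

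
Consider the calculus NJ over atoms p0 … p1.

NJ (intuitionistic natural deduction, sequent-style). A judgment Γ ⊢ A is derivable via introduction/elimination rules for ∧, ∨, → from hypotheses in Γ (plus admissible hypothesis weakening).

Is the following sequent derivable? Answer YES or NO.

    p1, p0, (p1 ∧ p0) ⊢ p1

Derivation trace:
[Wk] p1, p0, (p1 ∧ p0) ⊢ p1
  [Wk] p1, p0 ⊢ p1
    [Ax] p1 ⊢ p1

Result: YES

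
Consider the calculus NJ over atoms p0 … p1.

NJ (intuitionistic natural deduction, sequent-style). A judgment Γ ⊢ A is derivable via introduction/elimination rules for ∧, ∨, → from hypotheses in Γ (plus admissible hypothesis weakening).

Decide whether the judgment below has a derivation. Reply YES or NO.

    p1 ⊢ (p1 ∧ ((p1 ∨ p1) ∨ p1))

Proof tree:
[∧I] p1 ⊢ (p1 ∧ ((p1 ∨ p1) ∨ p1))
  [Ax] p1 ⊢ p1
  [∨I₁] p1 ⊢ ((p1 ∨ p1) ∨ p1)
    [∨I₂] p1 ⊢ (p1 ∨ p1)
      [Ax] p1 ⊢ p1

Result: YES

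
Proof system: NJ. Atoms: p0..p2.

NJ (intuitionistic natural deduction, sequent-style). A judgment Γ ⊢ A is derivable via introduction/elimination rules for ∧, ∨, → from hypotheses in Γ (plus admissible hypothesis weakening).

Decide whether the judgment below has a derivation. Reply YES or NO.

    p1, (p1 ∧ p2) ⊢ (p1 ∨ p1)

Derivation trace:
[∨I₁] p1, (p1 ∧ p2) ⊢ (p1 ∨ p1)
  [Wk] p1, (p1 ∧ p2) ⊢ p1
    [Ax] p1 ⊢ p1

Result: YES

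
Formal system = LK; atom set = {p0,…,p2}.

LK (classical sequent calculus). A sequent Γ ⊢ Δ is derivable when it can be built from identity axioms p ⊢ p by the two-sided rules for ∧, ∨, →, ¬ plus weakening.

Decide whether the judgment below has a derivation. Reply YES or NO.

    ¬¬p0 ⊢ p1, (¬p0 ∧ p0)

Enumerate valuations to refute Γ ⊢ Δ:
  v=000: Γ:[¬¬p0=F] Δ:[p1=F, (¬p0 ∧ p0)=F] refutes=False
  v=001: Γ:[¬¬p0=F] Δ:[p1=F, (¬p0 ∧ p0)=F] refutes=False
  v=010: Γ:[¬¬p0=F] Δ:[p1=T, (¬p0 ∧ p0)=F] refutes=False
  v=011: Γ:[¬¬p0=F] Δ:[p1=T, (¬p0 ∧ p0)=F] refutes=False
  v=100: Γ:[¬¬p0=T] Δ:[p1=F, (¬p0 ∧ p0)=F] refutes=True  ← countermodel

Result: NO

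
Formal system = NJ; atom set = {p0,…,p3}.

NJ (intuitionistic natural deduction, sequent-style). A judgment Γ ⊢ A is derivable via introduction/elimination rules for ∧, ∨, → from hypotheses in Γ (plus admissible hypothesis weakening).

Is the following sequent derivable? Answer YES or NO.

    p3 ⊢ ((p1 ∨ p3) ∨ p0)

Derivation (root first):
[∨I₁] p3 ⊢ ((p1 ∨ p3) ∨ p0)
  [∨I₂] p3 ⊢ (p1 ∨ p3)
    [Ax] p3 ⊢ p3

Result: YES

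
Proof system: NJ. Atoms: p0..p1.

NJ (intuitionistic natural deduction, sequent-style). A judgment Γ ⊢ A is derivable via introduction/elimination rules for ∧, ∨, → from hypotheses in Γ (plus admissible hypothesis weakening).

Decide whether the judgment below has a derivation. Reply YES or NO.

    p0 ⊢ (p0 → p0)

Derivation trace:
[→I] p0 ⊢ (p0 → p0)
  [Wk] p0, p0 ⊢ p0
    [Ax] p0 ⊢ p0

Result: YES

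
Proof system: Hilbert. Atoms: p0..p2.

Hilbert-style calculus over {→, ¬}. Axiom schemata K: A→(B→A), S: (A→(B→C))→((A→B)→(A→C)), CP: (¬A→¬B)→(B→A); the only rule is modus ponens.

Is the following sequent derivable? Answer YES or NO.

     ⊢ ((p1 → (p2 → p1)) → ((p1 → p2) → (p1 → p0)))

Truth-table refutation:
  v=000: Γ:[] Δ:[((p1 → (p2 → p1)) → ((p1 → p2) → (p1 → p0)))=T] refutes=False
  v=001: Γ:[] Δ:[((p1 → (p2 → p1)) → ((p1 → p2) → (p1 → p0)))=T] refutes=False
  v=010: Γ:[] Δ:[((p1 → (p2 → p1)) → ((p1 → p2) → (p1 → p0)))=T] refutes=False
  v=011: Γ:[] Δ:[((p1 → (p2 → p1)) → ((p1 → p2) → (p1 → p0)))=F] refutes=True  ← countermodel

Result: NO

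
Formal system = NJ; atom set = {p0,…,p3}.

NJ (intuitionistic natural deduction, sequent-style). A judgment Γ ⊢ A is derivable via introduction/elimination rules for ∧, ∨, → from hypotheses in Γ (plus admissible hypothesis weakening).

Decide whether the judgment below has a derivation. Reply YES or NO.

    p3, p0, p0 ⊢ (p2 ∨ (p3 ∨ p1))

Proof tree:
[∨I₂] p3, p0, p0 ⊢ (p2 ∨ (p3 ∨ p1))
  [Wk] p3, p0, p0 ⊢ (p3 ∨ p1)
    [Wk] p3, p0 ⊢ (p3 ∨ p1)
      [∨I₁] p3 ⊢ (p3 ∨ p1)
        [Ax] p3 ⊢ p3

Result: YES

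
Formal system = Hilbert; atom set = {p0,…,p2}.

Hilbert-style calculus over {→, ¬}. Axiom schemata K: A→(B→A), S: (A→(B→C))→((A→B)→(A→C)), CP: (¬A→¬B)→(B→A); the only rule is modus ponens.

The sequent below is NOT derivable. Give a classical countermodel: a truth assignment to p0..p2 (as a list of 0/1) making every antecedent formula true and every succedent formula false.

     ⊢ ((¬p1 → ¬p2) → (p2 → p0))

Enumerate valuations to refute Γ ⊢ Δ:
  v=000: Γ:[] Δ:[((¬p1 → ¬p2) → (p2 → p0))=T] refutes=False
  v=001: Γ:[] Δ:[((¬p1 → ¬p2) → (p2 → p0))=T] refutes=False
  v=010: Γ:[] Δ:[((¬p1 → ¬p2) → (p2 → p0))=T] refutes=False
  v=011: Γ:[] Δ:[((¬p1 → ¬p2) → (p2 → p0))=F] refutes=True  ← countermodel

Result: [0, 1, 1]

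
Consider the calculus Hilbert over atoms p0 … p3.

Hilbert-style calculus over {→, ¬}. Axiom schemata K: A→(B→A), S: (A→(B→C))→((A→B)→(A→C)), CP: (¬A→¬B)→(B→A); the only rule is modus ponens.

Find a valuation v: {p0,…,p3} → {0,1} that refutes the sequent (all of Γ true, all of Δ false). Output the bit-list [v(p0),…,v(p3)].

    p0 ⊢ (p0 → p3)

Search for a countermodel by truth-table:
  v=0000: Γ:[p0=F] Δ:[(p0 → p3)=T] refutes=False
  v=0001: Γ:[p0=F] Δ:[(p0 → p3)=T] refutes=False
  v=0010: Γ:[p0=F] Δ:[(p0 → p3)=T] refutes=False
  v=0011: Γ:[p0=F] Δ:[(p0 → p3)=T] refutes=False
  v=0100: Γ:[p0=F] Δ:[(p0 → p3)=T] refutes=False
  v=0101: Γ:[p0=F] Δ:[(p0 → p3)=T] refutes=False
  v=0110: Γ:[p0=F] Δ:[(p0 → p3)=T] refutes=False
  v=0111: Γ:[p0=F] Δ:[(p0 → p3)=T] refutes=False
  v=1000: Γ:[p0=T] Δ:[(p0 → p3)=F] refutes=True  ← countermodel

Result: [1, 0, 0, 0]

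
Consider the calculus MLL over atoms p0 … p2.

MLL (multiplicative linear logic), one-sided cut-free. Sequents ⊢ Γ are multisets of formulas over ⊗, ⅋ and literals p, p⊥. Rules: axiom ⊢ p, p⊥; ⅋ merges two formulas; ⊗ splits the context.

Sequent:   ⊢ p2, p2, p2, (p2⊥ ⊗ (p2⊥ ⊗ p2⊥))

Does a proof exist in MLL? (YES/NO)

Derivation trace:
[⊗]  ⊢ p2, p2, p2, (p2⊥ ⊗ (p2⊥ ⊗ p2⊥))
  [Ax]  ⊢ p2, p2⊥
  [⊗]  ⊢ p2, p2, (p2⊥ ⊗ p2⊥)
    [Ax]  ⊢ p2, p2⊥
    [Ax]  ⊢ p2, p2⊥

Result: YES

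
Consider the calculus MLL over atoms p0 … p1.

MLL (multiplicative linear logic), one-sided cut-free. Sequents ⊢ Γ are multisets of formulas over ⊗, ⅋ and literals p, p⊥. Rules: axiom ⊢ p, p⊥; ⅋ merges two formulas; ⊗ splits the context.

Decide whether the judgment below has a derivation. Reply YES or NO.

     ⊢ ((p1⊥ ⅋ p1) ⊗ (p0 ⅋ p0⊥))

Derivation (root first):
[⊗]  ⊢ ((p1⊥ ⅋ p1) ⊗ (p0 ⅋ p0⊥))
  [⅋]  ⊢ (p1⊥ ⅋ p1)
    [Ax]  ⊢ p1, p1⊥
  [⅋]  ⊢ (p0 ⅋ p0⊥)
    [Ax]  ⊢ p0, p0⊥

Result: YES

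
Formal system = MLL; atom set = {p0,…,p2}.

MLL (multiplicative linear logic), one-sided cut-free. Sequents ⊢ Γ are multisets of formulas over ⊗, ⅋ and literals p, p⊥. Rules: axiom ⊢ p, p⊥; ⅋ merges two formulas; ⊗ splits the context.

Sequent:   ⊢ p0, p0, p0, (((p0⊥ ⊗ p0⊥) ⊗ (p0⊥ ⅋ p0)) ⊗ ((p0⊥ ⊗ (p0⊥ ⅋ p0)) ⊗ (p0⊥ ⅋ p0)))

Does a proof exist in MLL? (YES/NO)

Derivation (root first):
[⊗]  ⊢ p0, p0, p0, (((p0⊥ ⊗ p0⊥) ⊗ (p0⊥ ⅋ p0)) ⊗ ((p0⊥ ⊗ (p0⊥ ⅋ p0)) ⊗ (p0⊥ ⅋ p0)))
  [⊗]  ⊢ p0, p0, ((p0⊥ ⊗ p0⊥) ⊗ (p0⊥ ⅋ p0))
    [⊗]  ⊢ p0, p0, (p0⊥ ⊗ p0⊥)
      [Ax]  ⊢ p0, p0⊥
      [Ax]  ⊢ p0, p0⊥
    [⅋]  ⊢ (p0⊥ ⅋ p0)
      [Ax]  ⊢ p0, p0⊥
  [⊗]  ⊢ p0, ((p0⊥ ⊗ (p0⊥ ⅋ p0)) ⊗ (p0⊥ ⅋ p0))
    [⊗]  ⊢ p0, (p0⊥ ⊗ (p0⊥ ⅋ p0))
      [Ax]  ⊢ p0, p0⊥
      [⅋]  ⊢ (p0⊥ ⅋ p0)
        [Ax]  ⊢ p0, p0⊥
    [⅋]  ⊢ (p0⊥ ⅋ p0)
      [Ax]  ⊢ p0, p0⊥

Result: YES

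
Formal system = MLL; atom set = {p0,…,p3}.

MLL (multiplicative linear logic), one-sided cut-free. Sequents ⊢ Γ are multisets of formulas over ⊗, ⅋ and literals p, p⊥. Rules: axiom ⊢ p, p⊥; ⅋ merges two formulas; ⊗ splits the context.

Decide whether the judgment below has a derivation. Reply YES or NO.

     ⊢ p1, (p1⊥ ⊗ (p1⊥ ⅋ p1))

Derivation (root first):
[⊗]  ⊢ p1, (p1⊥ ⊗ (p1⊥ ⅋ p1))
  [Ax]  ⊢ p1, p1⊥
  [⅋]  ⊢ (p1⊥ ⅋ p1)
    [Ax]  ⊢ p1, p1⊥

Result: YES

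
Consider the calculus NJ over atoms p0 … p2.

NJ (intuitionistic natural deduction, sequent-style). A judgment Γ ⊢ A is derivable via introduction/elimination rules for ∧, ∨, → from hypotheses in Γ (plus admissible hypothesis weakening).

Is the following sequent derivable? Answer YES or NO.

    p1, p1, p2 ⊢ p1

Derivation trace:
[Wk] p1, p1, p2 ⊢ p1
  [Wk] p1, p1 ⊢ p1
    [Ax] p1 ⊢ p1

Result: YES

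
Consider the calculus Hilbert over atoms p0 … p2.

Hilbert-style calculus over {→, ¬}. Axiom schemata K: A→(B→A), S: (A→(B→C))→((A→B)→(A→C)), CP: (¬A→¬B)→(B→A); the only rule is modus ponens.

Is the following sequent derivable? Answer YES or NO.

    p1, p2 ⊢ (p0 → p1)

Derivation trace:
[MP] p1, p2 ⊢ (p0 → p1)
  [K]  ⊢ (p1 → (p0 → p1))
  [MP] p1, p2 ⊢ p1
    [MP] p1 ⊢ (p2 → p1)
      [K]  ⊢ (p1 → (p2 → p1))
      [Hyp] p1 ⊢ p1
    [Hyp] p2 ⊢ p2

Result: YES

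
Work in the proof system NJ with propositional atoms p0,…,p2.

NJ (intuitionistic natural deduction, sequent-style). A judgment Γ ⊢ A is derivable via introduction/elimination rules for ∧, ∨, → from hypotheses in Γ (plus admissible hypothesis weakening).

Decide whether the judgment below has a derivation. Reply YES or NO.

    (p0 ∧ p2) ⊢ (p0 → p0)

Derivation (root first):
[Wk] (p0 ∧ p2) ⊢ (p0 → p0)
  [→I]  ⊢ (p0 → p0)
    [Ax] p0 ⊢ p0

Result: YES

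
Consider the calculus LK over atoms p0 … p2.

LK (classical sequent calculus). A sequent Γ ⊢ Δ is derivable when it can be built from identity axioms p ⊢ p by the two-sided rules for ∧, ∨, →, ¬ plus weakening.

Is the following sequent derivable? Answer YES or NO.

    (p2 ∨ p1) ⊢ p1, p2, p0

Derivation (root first):
[∨L] (p2 ∨ p1) ⊢ p1, p2, p0
  [WR] p2 ⊢ p2, p1
    [Ax] p2 ⊢ p2
  [WR] p1 ⊢ p1, p0
    [Ax] p1 ⊢ p1

Result: YES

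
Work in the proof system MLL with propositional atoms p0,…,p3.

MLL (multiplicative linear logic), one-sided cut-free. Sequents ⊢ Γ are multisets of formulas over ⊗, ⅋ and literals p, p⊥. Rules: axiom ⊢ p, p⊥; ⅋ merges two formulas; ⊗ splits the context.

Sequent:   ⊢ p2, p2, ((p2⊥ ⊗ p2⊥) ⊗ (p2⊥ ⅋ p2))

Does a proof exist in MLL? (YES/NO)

Derivation trace:
[⊗]  ⊢ p2, p2, ((p2⊥ ⊗ p2⊥) ⊗ (p2⊥ ⅋ p2))
  [⊗]  ⊢ p2, p2, (p2⊥ ⊗ p2⊥)
    [Ax]  ⊢ p2, p2⊥
    [Ax]  ⊢ p2, p2⊥
  [⅋]  ⊢ (p2⊥ ⅋ p2)
    [Ax]  ⊢ p2, p2⊥

Result: YES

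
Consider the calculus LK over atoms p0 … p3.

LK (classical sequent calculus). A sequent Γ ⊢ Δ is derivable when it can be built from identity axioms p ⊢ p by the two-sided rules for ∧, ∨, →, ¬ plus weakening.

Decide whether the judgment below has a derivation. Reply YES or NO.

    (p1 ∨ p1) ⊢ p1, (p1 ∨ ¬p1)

Proof tree:
[∨L] (p1 ∨ p1) ⊢ p1, (p1 ∨ ¬p1)
  [∨R] p1 ⊢ (p1 ∨ ¬p1)
    [WL] p1 ⊢ p1, ¬p1
      [¬R]  ⊢ p1, ¬p1
        [Ax] p1 ⊢ p1
  [Ax] p1 ⊢ p1

Result: YES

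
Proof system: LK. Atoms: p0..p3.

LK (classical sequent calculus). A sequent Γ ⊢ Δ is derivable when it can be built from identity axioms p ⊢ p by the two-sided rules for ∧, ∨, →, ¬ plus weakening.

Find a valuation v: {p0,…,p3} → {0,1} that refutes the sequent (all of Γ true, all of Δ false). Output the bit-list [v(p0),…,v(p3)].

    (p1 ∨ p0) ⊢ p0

Search for a countermodel by truth-table:
  v=0000: Γ:[(p1 ∨ p0)=F] Δ:[p0=F] refutes=False
  v=0001: Γ:[(p1 ∨ p0)=F] Δ:[p0=F] refutes=False
  v=0010: Γ:[(p1 ∨ p0)=F] Δ:[p0=F] refutes=False
  v=0011: Γ:[(p1 ∨ p0)=F] Δ:[p0=F] refutes=False
  v=0100: Γ:[(p1 ∨ p0)=T] Δ:[p0=F] refutes=True  ← countermodel

Result: [0, 1, 0, 0]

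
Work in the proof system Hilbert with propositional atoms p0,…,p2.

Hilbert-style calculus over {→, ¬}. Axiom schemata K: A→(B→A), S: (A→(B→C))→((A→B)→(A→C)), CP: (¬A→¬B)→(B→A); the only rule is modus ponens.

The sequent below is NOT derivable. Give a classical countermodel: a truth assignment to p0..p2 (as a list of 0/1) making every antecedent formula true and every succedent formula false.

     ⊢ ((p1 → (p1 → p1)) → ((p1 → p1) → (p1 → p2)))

Search for a countermodel by truth-table:
  v=000: Γ:[] Δ:[((p1 → (p1 → p1)) → ((p1 → p1) → (p1 → p2)))=T] refutes=False
  v=001: Γ:[] Δ:[((p1 → (p1 → p1)) → ((p1 → p1) → (p1 → p2)))=T] refutes=False
  v=010: Γ:[] Δ:[((p1 → (p1 → p1)) → ((p1 → p1) → (p1 → p2)))=F] refutes=True  ← countermodel

Result: [0, 1, 0]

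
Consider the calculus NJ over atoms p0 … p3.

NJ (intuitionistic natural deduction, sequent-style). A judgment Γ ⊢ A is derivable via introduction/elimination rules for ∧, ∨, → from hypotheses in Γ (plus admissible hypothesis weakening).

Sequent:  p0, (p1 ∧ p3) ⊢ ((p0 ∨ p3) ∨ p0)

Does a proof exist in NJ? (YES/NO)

Derivation (root first):
[∨I₁] p0, (p1 ∧ p3) ⊢ ((p0 ∨ p3) ∨ p0)
  [Wk] p0, (p1 ∧ p3) ⊢ (p0 ∨ p3)
    [∨I₁] p0 ⊢ (p0 ∨ p3)
      [Ax] p0 ⊢ p0

Result: YES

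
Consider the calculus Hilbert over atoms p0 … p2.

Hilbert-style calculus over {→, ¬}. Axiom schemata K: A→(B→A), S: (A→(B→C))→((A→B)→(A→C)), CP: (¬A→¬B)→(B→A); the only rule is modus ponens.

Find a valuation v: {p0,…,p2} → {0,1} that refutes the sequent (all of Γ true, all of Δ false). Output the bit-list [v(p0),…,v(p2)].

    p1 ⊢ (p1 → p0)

Truth-table refutation:
  v=000: Γ:[p1=F] Δ:[(p1 → p0)=T] refutes=False
  v=001: Γ:[p1=F] Δ:[(p1 → p0)=T] refutes=False
  v=010: Γ:[p1=T] Δ:[(p1 → p0)=F] refutes=True  ← countermodel

Result: [0, 1, 0]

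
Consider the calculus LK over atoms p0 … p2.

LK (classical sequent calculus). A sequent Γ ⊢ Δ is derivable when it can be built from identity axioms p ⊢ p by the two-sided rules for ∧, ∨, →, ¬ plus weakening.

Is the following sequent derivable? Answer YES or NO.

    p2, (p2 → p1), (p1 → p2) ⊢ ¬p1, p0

Search for a countermodel by truth-table:
  v=000: Γ:[p2=F, (p2 → p1)=T, (p1 → p2)=T] Δ:[¬p1=T, p0=F] refutes=False
  v=001: Γ:[p2=T, (p2 → p1)=F, (p1 → p2)=T] Δ:[¬p1=T, p0=F] refutes=False
  v=010: Γ:[p2=F, (p2 → p1)=T, (p1 → p2)=F] Δ:[¬p1=F, p0=F] refutes=False
  v=011: Γ:[p2=T, (p2 → p1)=T, (p1 → p2)=T] Δ:[¬p1=F, p0=F] refutes=True  ← countermodel

Result: NO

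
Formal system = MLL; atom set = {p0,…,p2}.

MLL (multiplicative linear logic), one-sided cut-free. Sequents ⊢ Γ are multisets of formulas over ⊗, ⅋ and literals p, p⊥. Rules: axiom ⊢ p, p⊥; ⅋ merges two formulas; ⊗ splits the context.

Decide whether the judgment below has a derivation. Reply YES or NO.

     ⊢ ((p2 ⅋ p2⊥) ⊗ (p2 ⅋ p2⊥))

Derivation trace:
[⊗]  ⊢ ((p2 ⅋ p2⊥) ⊗ (p2 ⅋ p2⊥))
  [⅋]  ⊢ (p2 ⅋ p2⊥)
    [Ax]  ⊢ p2, p2⊥
  [⅋]  ⊢ (p2 ⅋ p2⊥)
    [Ax]  ⊢ p2, p2⊥

Result: YES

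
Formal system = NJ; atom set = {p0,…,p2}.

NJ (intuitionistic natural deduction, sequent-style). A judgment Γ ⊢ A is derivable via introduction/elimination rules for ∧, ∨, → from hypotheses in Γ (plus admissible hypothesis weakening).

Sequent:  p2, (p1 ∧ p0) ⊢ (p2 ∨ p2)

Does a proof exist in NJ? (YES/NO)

Proof tree:
[∨I₁] p2, (p1 ∧ p0) ⊢ (p2 ∨ p2)
  [Wk] p2, (p1 ∧ p0) ⊢ p2
    [Ax] p2 ⊢ p2

Result: YES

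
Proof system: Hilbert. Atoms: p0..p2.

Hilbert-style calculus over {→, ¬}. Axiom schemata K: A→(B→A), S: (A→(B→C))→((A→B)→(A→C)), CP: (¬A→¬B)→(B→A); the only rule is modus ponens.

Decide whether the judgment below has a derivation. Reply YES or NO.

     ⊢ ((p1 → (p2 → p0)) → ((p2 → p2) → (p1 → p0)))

Search for a countermodel by truth-table:
  v=000: Γ:[] Δ:[((p1 → (p2 → p0)) → ((p2 → p2) → (p1 → p0)))=T] refutes=False
  v=001: Γ:[] Δ:[((p1 → (p2 → p0)) → ((p2 → p2) → (p1 → p0)))=T] refutes=False
  v=010: Γ:[] Δ:[((p1 → (p2 → p0)) → ((p2 → p2) → (p1 → p0)))=F] refutes=True  ← countermodel

Result: NO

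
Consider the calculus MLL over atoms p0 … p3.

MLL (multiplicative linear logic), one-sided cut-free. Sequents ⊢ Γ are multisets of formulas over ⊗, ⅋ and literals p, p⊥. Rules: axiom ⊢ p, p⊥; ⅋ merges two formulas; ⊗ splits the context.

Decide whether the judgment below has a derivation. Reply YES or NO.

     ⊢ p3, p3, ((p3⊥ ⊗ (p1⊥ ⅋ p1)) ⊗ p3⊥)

Proof tree:
[⊗]  ⊢ p3, p3, ((p3⊥ ⊗ (p1⊥ ⅋ p1)) ⊗ p3⊥)
  [⊗]  ⊢ p3, (p3⊥ ⊗ (p1⊥ ⅋ p1))
    [Ax]  ⊢ p3, p3⊥
    [⅋]  ⊢ (p1⊥ ⅋ p1)
      [Ax]  ⊢ p1, p1⊥
  [Ax]  ⊢ p3, p3⊥

Result: YES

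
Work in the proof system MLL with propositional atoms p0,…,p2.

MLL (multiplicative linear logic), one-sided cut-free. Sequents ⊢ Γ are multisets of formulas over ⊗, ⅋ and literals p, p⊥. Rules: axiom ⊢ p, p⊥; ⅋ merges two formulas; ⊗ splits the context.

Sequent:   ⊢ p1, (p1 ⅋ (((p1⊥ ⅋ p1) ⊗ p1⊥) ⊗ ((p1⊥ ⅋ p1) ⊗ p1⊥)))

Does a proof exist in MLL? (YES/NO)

Derivation trace:
[⅋]  ⊢ p1, (p1 ⅋ (((p1⊥ ⅋ p1) ⊗ p1⊥) ⊗ ((p1⊥ ⅋ p1) ⊗ p1⊥)))
  [⊗]  ⊢ p1, p1, (((p1⊥ ⅋ p1) ⊗ p1⊥) ⊗ ((p1⊥ ⅋ p1) ⊗ p1⊥))
    [⊗]  ⊢ p1, ((p1⊥ ⅋ p1) ⊗ p1⊥)
      [⅋]  ⊢ (p1⊥ ⅋ p1)
        [Ax]  ⊢ p1, p1⊥
      [Ax]  ⊢ p1, p1⊥
    [⊗]  ⊢ p1, ((p1⊥ ⅋ p1) ⊗ p1⊥)
      [⅋]  ⊢ (p1⊥ ⅋ p1)
        [Ax]  ⊢ p1, p1⊥
      [Ax]  ⊢ p1, p1⊥

Result: YES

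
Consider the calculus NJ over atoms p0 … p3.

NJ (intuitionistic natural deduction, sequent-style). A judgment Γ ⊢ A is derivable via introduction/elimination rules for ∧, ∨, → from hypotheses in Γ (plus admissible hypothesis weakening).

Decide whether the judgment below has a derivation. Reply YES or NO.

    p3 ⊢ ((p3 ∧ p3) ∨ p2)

Proof tree:
[∨I₁] p3 ⊢ ((p3 ∧ p3) ∨ p2)
  [∧I] p3 ⊢ (p3 ∧ p3)
    [Ax] p3 ⊢ p3
    [Ax] p3 ⊢ p3

Result: YES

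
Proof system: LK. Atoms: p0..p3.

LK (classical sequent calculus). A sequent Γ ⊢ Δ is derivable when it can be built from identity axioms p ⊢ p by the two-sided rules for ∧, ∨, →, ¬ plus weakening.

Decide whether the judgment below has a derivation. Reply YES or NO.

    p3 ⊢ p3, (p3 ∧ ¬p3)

Derivation trace:
[∧R] p3 ⊢ p3, (p3 ∧ ¬p3)
  [Ax] p3 ⊢ p3
  [¬R]  ⊢ p3, ¬p3
    [Ax] p3 ⊢ p3

Result: YES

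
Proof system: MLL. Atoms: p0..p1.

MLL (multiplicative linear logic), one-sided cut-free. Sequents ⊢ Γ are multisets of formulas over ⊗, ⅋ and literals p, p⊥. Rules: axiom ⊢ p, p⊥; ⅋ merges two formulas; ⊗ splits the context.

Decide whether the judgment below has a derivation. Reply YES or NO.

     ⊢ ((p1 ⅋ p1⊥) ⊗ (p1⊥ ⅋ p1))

Derivation trace:
[⊗]  ⊢ ((p1 ⅋ p1⊥) ⊗ (p1⊥ ⅋ p1))
  [⅋]  ⊢ (p1 ⅋ p1⊥)
    [Ax]  ⊢ p1, p1⊥
  [⅋]  ⊢ (p1⊥ ⅋ p1)
    [Ax]  ⊢ p1, p1⊥

Result: YES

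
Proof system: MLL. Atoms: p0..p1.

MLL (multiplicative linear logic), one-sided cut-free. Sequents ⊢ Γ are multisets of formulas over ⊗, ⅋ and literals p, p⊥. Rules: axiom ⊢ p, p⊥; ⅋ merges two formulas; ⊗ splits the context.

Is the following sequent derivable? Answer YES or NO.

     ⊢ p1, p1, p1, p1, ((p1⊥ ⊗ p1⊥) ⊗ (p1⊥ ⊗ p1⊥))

Proof tree:
[⊗]  ⊢ p1, p1, p1, p1, ((p1⊥ ⊗ p1⊥) ⊗ (p1⊥ ⊗ p1⊥))
  [⊗]  ⊢ p1, p1, (p1⊥ ⊗ p1⊥)
    [Ax]  ⊢ p1, p1⊥
    [Ax]  ⊢ p1, p1⊥
  [⊗]  ⊢ p1, p1, (p1⊥ ⊗ p1⊥)
    [Ax]  ⊢ p1, p1⊥
    [Ax]  ⊢ p1, p1⊥

Result: YES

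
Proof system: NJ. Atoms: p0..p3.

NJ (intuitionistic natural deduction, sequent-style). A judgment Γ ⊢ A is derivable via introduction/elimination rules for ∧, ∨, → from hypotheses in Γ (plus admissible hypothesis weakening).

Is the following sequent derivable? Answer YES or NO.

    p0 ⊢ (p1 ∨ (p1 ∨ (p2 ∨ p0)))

Derivation (root first):
[∨I₂] p0 ⊢ (p1 ∨ (p1 ∨ (p2 ∨ p0)))
  [∨I₂] p0 ⊢ (p1 ∨ (p2 ∨ p0))
    [∨I₂] p0 ⊢ (p2 ∨ p0)
      [Ax] p0 ⊢ p0

Result: YES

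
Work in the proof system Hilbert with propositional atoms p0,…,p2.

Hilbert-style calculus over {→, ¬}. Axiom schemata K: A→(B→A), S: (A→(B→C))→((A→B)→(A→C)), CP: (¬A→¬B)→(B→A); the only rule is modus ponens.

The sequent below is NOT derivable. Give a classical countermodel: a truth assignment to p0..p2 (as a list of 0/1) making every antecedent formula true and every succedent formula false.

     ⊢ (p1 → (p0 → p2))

Search for a countermodel by truth-table:
  v=000: Γ:[] Δ:[(p1 → (p0 → p2))=T] refutes=False
  v=001: Γ:[] Δ:[(p1 → (p0 → p2))=T] refutes=False
  v=010: Γ:[] Δ:[(p1 → (p0 → p2))=T] refutes=False
  v=011: Γ:[] Δ:[(p1 → (p0 → p2))=T] refutes=False
  v=100: Γ:[] Δ:[(p1 → (p0 → p2))=T] refutes=False
  v=101: Γ:[] Δ:[(p1 → (p0 → p2))=T] refutes=False
  v=110: Γ:[] Δ:[(p1 → (p0 → p2))=F] refutes=True  ← countermodel

Result: [1, 1, 0]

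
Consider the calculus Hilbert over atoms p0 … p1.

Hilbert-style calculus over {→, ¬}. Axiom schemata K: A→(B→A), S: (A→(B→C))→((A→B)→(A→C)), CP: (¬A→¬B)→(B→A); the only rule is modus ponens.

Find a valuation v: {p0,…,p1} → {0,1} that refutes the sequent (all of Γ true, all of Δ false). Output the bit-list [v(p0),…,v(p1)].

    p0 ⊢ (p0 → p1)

Enumerate valuations to refute Γ ⊢ Δ:
  v=00: Γ:[p0=F] Δ:[(p0 → p1)=T] refutes=False
  v=01: Γ:[p0=F] Δ:[(p0 → p1)=T] refutes=False
  v=10: Γ:[p0=T] Δ:[(p0 → p1)=F] refutes=True  ← countermodel

Result: [1, 0]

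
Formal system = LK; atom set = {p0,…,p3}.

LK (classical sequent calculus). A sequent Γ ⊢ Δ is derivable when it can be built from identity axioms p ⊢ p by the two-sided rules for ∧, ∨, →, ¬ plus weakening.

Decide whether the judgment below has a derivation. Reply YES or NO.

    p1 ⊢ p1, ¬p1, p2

Derivation (root first):
[WR] p1 ⊢ p1, ¬p1, p2
  [¬R] p1 ⊢ p1, ¬p1
    [WL] p1, p1 ⊢ p1
      [Ax] p1 ⊢ p1

Result: YES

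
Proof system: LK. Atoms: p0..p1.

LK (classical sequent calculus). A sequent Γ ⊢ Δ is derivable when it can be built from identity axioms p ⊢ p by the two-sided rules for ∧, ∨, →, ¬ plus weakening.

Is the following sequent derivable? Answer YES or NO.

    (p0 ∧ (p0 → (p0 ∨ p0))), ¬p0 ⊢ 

Derivation trace:
[¬L] (p0 ∧ (p0 → (p0 ∨ p0))), ¬p0 ⊢ 
  [∧L] (p0 ∧ (p0 → (p0 ∨ p0))) ⊢ p0
    [→L] p0, (p0 → (p0 ∨ p0)) ⊢ p0
      [Ax] p0 ⊢ p0
      [∨L] (p0 ∨ p0) ⊢ p0
        [Ax] p0 ⊢ p0
        [Ax] p0 ⊢ p0

Result: YES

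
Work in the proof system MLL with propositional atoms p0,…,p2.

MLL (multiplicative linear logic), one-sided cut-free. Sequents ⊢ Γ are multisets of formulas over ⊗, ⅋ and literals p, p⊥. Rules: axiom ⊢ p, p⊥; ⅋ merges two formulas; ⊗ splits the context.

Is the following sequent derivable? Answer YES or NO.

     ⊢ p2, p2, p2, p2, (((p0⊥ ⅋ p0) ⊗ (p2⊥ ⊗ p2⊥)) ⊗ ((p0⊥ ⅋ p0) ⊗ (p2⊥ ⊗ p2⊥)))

Derivation (root first):
[⊗]  ⊢ p2, p2, p2, p2, (((p0⊥ ⅋ p0) ⊗ (p2⊥ ⊗ p2⊥)) ⊗ ((p0⊥ ⅋ p0) ⊗ (p2⊥ ⊗ p2⊥)))
  [⊗]  ⊢ p2, p2, ((p0⊥ ⅋ p0) ⊗ (p2⊥ ⊗ p2⊥))
    [⅋]  ⊢ (p0⊥ ⅋ p0)
      [Ax]  ⊢ p0, p0⊥
    [⊗]  ⊢ p2, p2, (p2⊥ ⊗ p2⊥)
      [Ax]  ⊢ p2, p2⊥
      [Ax]  ⊢ p2, p2⊥
  [⊗]  ⊢ p2, p2, ((p0⊥ ⅋ p0) ⊗ (p2⊥ ⊗ p2⊥))
    [⅋]  ⊢ (p0⊥ ⅋ p0)
      [Ax]  ⊢ p0, p0⊥
    [⊗]  ⊢ p2, p2, (p2⊥ ⊗ p2⊥)
      [Ax]  ⊢ p2, p2⊥
      [Ax]  ⊢ p2, p2⊥

Result: YES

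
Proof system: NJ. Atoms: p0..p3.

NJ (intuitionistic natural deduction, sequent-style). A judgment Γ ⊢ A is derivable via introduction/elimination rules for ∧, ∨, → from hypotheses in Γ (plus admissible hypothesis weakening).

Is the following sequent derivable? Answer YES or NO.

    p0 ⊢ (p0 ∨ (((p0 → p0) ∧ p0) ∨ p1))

Proof tree:
[∨I₂] p0 ⊢ (p0 ∨ (((p0 → p0) ∧ p0) ∨ p1))
  [∨I₁] p0 ⊢ (((p0 → p0) ∧ p0) ∨ p1)
    [∧I] p0 ⊢ ((p0 → p0) ∧ p0)
      [→I]  ⊢ (p0 → p0)
        [Ax] p0 ⊢ p0
      [Ax] p0 ⊢ p0

Result: YES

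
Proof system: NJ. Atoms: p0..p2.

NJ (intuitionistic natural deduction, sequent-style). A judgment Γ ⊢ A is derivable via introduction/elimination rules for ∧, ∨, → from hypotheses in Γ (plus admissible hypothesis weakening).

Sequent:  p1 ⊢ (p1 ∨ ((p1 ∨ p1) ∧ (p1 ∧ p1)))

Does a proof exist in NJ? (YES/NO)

Proof tree:
[∨I₂] p1 ⊢ (p1 ∨ ((p1 ∨ p1) ∧ (p1 ∧ p1)))
  [∧I] p1 ⊢ ((p1 ∨ p1) ∧ (p1 ∧ p1))
    [∨I₁] p1 ⊢ (p1 ∨ p1)
      [Ax] p1 ⊢ p1
    [∧I] p1 ⊢ (p1 ∧ p1)
      [Ax] p1 ⊢ p1
      [Ax] p1 ⊢ p1

Result: YES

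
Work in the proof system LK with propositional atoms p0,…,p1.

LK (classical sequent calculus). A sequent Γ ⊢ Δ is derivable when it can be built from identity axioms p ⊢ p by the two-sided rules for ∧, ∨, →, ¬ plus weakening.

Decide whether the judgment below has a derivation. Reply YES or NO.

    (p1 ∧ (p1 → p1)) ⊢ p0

Search for a countermodel by truth-table:
  v=00: Γ:[(p1 ∧ (p1 → p1))=F] Δ:[p0=F] refutes=False
  v=01: Γ:[(p1 ∧ (p1 → p1))=T] Δ:[p0=F] refutes=True  ← countermodel

Result: NO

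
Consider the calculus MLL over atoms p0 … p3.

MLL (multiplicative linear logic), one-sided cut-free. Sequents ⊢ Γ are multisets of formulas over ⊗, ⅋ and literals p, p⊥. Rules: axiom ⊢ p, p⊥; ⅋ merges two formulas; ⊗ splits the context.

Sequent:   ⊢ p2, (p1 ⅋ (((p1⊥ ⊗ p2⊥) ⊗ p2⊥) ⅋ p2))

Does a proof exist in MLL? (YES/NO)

Derivation trace:
[⅋]  ⊢ p2, (p1 ⅋ (((p1⊥ ⊗ p2⊥) ⊗ p2⊥) ⅋ p2))
  [⅋]  ⊢ p1, p2, (((p1⊥ ⊗ p2⊥) ⊗ p2⊥) ⅋ p2)
    [⊗]  ⊢ p1, p2, p2, ((p1⊥ ⊗ p2⊥) ⊗ p2⊥)
      [⊗]  ⊢ p1, p2, (p1⊥ ⊗ p2⊥)
        [Ax]  ⊢ p1, p1⊥
        [Ax]  ⊢ p2, p2⊥
      [Ax]  ⊢ p2, p2⊥

Result: YES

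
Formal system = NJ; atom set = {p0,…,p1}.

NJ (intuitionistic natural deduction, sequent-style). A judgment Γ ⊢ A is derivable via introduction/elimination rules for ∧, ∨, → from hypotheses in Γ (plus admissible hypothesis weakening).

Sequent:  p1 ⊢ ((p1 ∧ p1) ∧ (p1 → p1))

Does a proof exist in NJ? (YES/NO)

Derivation (root first):
[∧I] p1 ⊢ ((p1 ∧ p1) ∧ (p1 → p1))
  [∧I] p1 ⊢ (p1 ∧ p1)
    [Ax] p1 ⊢ p1
    [Ax] p1 ⊢ p1
  [→I]  ⊢ (p1 → p1)
    [Ax] p1 ⊢ p1

Result: YES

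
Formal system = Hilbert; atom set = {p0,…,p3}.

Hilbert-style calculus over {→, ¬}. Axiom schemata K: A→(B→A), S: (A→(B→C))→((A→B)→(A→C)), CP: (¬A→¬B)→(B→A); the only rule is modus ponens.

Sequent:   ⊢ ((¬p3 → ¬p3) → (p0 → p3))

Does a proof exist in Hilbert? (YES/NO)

Enumerate valuations to refute Γ ⊢ Δ:
  v=0000: Γ:[] Δ:[((¬p3 → ¬p3) → (p0 → p3))=T] refutes=False
  v=0001: Γ:[] Δ:[((¬p3 → ¬p3) → (p0 → p3))=T] refutes=False
  v=0010: Γ:[] Δ:[((¬p3 → ¬p3) → (p0 → p3))=T] refutes=False
  v=0011: Γ:[] Δ:[((¬p3 → ¬p3) → (p0 → p3))=T] refutes=False
  v=0100: Γ:[] Δ:[((¬p3 → ¬p3) → (p0 → p3))=T] refutes=False
  v=0101: Γ:[] Δ:[((¬p3 → ¬p3) → (p0 → p3))=T] refutes=False
  v=0110: Γ:[] Δ:[((¬p3 → ¬p3) → (p0 → p3))=T] refutes=False
  v=0111: Γ:[] Δ:[((¬p3 → ¬p3) → (p0 → p3))=T] refutes=False
  v=1000: Γ:[] Δ:[((¬p3 → ¬p3) → (p0 → p3))=F] refutes=True  ← countermodel

Result: NO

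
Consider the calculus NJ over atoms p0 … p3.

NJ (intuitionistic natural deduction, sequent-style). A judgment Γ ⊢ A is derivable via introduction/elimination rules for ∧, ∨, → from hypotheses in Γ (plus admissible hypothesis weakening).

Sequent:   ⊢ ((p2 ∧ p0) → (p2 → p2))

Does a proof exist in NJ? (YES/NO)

Derivation trace:
[→I]  ⊢ ((p2 ∧ p0) → (p2 → p2))
  [→I] (p2 ∧ p0) ⊢ (p2 → p2)
    [Wk] p2, (p2 ∧ p0) ⊢ p2
      [Ax] p2 ⊢ p2

Result: YES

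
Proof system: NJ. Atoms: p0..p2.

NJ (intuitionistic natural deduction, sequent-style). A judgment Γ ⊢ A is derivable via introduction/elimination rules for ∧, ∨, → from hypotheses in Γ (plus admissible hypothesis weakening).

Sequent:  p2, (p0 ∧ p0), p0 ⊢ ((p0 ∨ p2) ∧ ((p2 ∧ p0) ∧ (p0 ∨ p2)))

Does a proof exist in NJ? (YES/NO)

Proof tree:
[∧I] p2, (p0 ∧ p0), p0 ⊢ ((p0 ∨ p2) ∧ ((p2 ∧ p0) ∧ (p0 ∨ p2)))
  [∨I₂] p2 ⊢ (p0 ∨ p2)
    [Ax] p2 ⊢ p2
  [∧I] p2, (p0 ∧ p0), p0 ⊢ ((p2 ∧ p0) ∧ (p0 ∨ p2))
    [∧I] p2, (p0 ∧ p0), p0 ⊢ (p2 ∧ p0)
      [Wk] p2, (p0 ∧ p0) ⊢ p2
        [Ax] p2 ⊢ p2
      [Ax] p0 ⊢ p0
    [∨I₂] p2 ⊢ (p0 ∨ p2)
      [Ax] p2 ⊢ p2

Result: YES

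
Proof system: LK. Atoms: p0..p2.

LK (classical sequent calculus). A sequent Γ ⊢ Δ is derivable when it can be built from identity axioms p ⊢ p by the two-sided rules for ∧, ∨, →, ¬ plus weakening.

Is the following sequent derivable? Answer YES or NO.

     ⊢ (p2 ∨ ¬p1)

Truth-table refutation:
  v=000: Γ:[] Δ:[(p2 ∨ ¬p1)=T] refutes=False
  v=001: Γ:[] Δ:[(p2 ∨ ¬p1)=T] refutes=False
  v=010: Γ:[] Δ:[(p2 ∨ ¬p1)=F] refutes=True  ← countermodel

Result: NO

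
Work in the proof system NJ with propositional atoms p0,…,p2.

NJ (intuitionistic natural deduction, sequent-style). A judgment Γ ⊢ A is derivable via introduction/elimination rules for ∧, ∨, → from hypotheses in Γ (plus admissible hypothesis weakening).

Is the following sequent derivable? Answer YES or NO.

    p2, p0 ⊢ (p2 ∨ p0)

Proof tree:
[Wk] p2, p0 ⊢ (p2 ∨ p0)
  [∨I₁] p2 ⊢ (p2 ∨ p0)
    [Ax] p2 ⊢ p2

Result: YES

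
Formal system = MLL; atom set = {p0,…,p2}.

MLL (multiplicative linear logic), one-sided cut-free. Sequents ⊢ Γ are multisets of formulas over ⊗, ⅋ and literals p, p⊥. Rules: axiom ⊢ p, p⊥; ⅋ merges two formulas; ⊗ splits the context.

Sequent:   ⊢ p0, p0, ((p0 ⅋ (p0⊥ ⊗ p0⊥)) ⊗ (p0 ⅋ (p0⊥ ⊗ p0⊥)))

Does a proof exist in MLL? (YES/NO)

Derivation trace:
[⊗]  ⊢ p0, p0, ((p0 ⅋ (p0⊥ ⊗ p0⊥)) ⊗ (p0 ⅋ (p0⊥ ⊗ p0⊥)))
  [⅋]  ⊢ p0, (p0 ⅋ (p0⊥ ⊗ p0⊥))
    [⊗]  ⊢ p0, p0, (p0⊥ ⊗ p0⊥)
      [Ax]  ⊢ p0, p0⊥
      [Ax]  ⊢ p0, p0⊥
  [⅋]  ⊢ p0, (p0 ⅋ (p0⊥ ⊗ p0⊥))
    [⊗]  ⊢ p0, p0, (p0⊥ ⊗ p0⊥)
      [Ax]  ⊢ p0, p0⊥
      [Ax]  ⊢ p0, p0⊥

Result: YES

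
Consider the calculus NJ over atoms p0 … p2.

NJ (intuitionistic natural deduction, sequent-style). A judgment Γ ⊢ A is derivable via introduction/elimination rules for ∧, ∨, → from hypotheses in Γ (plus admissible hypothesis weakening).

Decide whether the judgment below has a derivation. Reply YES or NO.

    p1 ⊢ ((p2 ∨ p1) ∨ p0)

Derivation trace:
[∨I₁] p1 ⊢ ((p2 ∨ p1) ∨ p0)
  [∨I₂] p1 ⊢ (p2 ∨ p1)
    [Ax] p1 ⊢ p1

Result: YES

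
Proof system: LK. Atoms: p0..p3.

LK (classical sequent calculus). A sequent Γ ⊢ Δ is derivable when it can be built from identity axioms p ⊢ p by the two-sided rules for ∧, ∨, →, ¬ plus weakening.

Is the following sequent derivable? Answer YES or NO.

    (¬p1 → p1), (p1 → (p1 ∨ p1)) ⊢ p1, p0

Proof tree:
[WR] (¬p1 → p1), (p1 → (p1 ∨ p1)) ⊢ p1, p0
  [→L] (¬p1 → p1), (p1 → (p1 ∨ p1)) ⊢ p1
    [→L] (¬p1 → p1) ⊢ p1
      [¬R]  ⊢ p1, ¬p1
        [Ax] p1 ⊢ p1
      [Ax] p1 ⊢ p1
    [∨L] (p1 ∨ p1) ⊢ p1
      [Ax] p1 ⊢ p1
      [Ax] p1 ⊢ p1

Result: YES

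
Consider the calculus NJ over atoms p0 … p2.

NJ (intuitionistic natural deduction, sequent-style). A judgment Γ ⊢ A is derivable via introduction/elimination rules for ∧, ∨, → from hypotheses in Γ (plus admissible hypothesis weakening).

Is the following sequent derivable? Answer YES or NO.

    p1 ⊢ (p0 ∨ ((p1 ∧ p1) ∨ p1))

Derivation trace:
[∨I₂] p1 ⊢ (p0 ∨ ((p1 ∧ p1) ∨ p1))
  [∨I₁] p1 ⊢ ((p1 ∧ p1) ∨ p1)
    [∧I] p1 ⊢ (p1 ∧ p1)
      [Wk] p1, p1 ⊢ p1
        [Ax] p1 ⊢ p1
      [Ax] p1 ⊢ p1

Result: YES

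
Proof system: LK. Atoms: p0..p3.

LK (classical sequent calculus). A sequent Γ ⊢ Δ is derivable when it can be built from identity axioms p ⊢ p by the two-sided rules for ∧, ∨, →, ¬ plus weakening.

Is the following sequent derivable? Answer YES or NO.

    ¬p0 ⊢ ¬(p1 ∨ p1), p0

Search for a countermodel by truth-table:
  v=0000: Γ:[¬p0=T] Δ:[¬(p1 ∨ p1)=T, p0=F] refutes=False
  v=0001: Γ:[¬p0=T] Δ:[¬(p1 ∨ p1)=T, p0=F] refutes=False
  v=0010: Γ:[¬p0=T] Δ:[¬(p1 ∨ p1)=T, p0=F] refutes=False
  v=0011: Γ:[¬p0=T] Δ:[¬(p1 ∨ p1)=T, p0=F] refutes=False
  v=0100: Γ:[¬p0=T] Δ:[¬(p1 ∨ p1)=F, p0=F] refutes=True  ← countermodel

Result: NO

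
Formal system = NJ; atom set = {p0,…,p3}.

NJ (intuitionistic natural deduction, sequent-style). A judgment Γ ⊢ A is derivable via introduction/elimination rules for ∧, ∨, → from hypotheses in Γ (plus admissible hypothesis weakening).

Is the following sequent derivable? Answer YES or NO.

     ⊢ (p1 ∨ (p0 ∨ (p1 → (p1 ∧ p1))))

Derivation trace:
[∨I₂]  ⊢ (p1 ∨ (p0 ∨ (p1 → (p1 ∧ p1))))
  [∨I₂]  ⊢ (p0 ∨ (p1 → (p1 ∧ p1)))
    [→I]  ⊢ (p1 → (p1 ∧ p1))
      [∧I] p1 ⊢ (p1 ∧ p1)
        [Ax] p1 ⊢ p1
        [Ax] p1 ⊢ p1

Result: YES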